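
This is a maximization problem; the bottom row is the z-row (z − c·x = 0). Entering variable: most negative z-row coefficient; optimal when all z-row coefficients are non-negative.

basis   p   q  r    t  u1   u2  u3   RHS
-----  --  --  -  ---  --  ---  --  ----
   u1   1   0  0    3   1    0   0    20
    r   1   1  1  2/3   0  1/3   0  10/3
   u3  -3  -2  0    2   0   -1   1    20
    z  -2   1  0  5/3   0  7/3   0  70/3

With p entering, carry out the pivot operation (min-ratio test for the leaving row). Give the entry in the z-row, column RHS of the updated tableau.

30

Ratio test on column p — row 1: 20/1 = 20; row 2: (10/3)/1 = 10/3; row 3: entry -3 ≤ 0. Minimum is 10/3 at row 2 (r leaves); pivot element 1.
Divide row 2 by 1; eliminate column p from the other rows.
z-row update in column RHS: 70/3 − (-2)·(10/3) = 30.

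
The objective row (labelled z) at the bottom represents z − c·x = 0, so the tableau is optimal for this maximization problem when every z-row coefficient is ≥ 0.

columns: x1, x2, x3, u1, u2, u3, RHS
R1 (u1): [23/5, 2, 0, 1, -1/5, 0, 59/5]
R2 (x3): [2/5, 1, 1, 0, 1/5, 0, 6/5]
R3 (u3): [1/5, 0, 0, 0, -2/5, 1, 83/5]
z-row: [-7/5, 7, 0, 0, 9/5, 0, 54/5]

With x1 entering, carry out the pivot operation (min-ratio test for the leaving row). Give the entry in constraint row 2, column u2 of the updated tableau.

5/23

Ratio test on column x1 — row 1: (59/5)/(23/5) = 59/23; row 2: (6/5)/(2/5) = 3; row 3: (83/5)/(1/5) = 83. Minimum is 59/23 at row 1 (u1 leaves); pivot element 23/5.
Divide row 1 by 23/5; eliminate column x1 from the other rows.
Row 2 update in column u2: 1/5 − (2/5)·(-1/23) = 5/23.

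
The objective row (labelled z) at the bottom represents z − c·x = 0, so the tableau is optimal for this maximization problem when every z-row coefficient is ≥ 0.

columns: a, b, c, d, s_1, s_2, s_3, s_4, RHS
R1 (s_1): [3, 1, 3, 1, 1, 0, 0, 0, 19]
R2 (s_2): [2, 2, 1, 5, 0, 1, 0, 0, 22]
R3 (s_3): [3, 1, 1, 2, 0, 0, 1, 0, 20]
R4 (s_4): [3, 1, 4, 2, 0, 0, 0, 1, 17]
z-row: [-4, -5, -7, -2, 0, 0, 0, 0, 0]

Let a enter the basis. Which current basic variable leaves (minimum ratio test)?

s_4

Column a entries and ratios — s_1: 19/3 = 19/3; s_2: 22/2 = 11; s_3: 20/3 = 20/3; s_4: 17/3 = 17/3.
Smallest ratio is 17/3 in the row of s_4, so s_4 leaves.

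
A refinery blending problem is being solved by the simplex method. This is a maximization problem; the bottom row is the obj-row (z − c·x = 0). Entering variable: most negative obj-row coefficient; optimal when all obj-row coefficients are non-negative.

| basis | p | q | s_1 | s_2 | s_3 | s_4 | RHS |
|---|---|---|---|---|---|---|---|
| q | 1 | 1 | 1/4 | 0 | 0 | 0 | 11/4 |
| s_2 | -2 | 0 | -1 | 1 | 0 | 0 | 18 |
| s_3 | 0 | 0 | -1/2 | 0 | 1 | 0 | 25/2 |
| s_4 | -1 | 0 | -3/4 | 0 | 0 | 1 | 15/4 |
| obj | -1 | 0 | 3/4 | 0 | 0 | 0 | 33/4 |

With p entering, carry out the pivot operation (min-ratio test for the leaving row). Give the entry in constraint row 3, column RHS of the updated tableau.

Ratio test on column p — row 1: (11/4)/1 = 11/4; row 2: entry -2 ≤ 0; row 3: entry 0 ≤ 0; row 4: entry -1 ≤ 0. Minimum is 11/4 at row 1 (q leaves); pivot element 1.
Divide row 1 by 1; eliminate column p from the other rows.
Row 3 update in column RHS: 25/2 − 0·(11/4) = 25/2.

25/2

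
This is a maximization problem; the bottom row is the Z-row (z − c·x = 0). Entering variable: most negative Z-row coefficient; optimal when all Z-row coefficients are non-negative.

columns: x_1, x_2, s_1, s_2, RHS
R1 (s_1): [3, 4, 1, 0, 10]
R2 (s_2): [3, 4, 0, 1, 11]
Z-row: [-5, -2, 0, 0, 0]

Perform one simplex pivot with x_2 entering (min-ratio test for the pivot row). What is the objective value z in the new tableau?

5

Ratio test on column x_2 — row 1: 10/4 = 5/2; row 2: 11/4 = 11/4. Minimum is 5/2 at row 1 (s_1 leaves); pivot element 4.
Pivot on row 1; the Z-row RHS becomes 0 − (-2)·(5/2) = 5.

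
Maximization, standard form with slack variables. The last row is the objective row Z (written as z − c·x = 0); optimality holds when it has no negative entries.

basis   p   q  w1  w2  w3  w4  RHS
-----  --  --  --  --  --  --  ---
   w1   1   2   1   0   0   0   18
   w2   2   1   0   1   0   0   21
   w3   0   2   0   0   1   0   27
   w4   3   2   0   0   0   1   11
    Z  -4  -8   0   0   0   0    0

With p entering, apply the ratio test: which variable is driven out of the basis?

w4

Column p entries and ratios — w1: 18/1 = 18; w2: 21/2 = 21/2; w3: 0 ≤ 0, skip; w4: 11/3 = 11/3.
Smallest ratio is 11/3 in the row of w4, so w4 leaves.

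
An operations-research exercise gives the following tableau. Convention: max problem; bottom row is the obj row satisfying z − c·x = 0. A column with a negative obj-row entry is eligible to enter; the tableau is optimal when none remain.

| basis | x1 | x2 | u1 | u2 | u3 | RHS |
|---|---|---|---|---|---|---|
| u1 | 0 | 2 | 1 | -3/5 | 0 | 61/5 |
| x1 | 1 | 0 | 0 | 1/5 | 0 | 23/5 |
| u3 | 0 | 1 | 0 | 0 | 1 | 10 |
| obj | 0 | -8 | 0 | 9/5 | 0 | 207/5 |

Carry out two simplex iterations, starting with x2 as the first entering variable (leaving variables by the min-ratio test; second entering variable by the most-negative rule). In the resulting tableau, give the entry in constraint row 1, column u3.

1

Ratio test on column x2 — row 1: (61/5)/2 = 61/10; row 2: entry 0 ≤ 0; row 3: 10/1 = 10. Minimum is 61/10 at row 1 (u1 leaves); pivot element 2.
Divide row 1 by 2; eliminate column x2 from the other rows.
Second iteration: most negative obj-row entry is -3/5 in column u2, so u2 enters.
Ratio test on column u2 — row 1: entry -3/10 ≤ 0; row 2: (23/5)/(1/5) = 23; row 3: (39/10)/(3/10) = 13. Minimum is 13 at row 3 (u3 leaves); pivot element 3/10.
Divide row 3 by 3/10; eliminate column u2 from the other rows.
After both pivots, the entry at constraint row 1, column u3 is 1.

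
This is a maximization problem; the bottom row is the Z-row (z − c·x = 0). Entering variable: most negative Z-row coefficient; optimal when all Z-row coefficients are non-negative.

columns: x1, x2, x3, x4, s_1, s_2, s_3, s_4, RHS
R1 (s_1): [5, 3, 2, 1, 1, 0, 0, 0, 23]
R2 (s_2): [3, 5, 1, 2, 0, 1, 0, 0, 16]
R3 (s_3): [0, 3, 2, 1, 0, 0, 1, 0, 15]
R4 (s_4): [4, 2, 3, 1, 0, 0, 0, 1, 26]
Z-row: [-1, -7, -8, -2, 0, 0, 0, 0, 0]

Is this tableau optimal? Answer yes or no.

no

The Z-row has a negative entry -8 in column x3, so it is not optimal.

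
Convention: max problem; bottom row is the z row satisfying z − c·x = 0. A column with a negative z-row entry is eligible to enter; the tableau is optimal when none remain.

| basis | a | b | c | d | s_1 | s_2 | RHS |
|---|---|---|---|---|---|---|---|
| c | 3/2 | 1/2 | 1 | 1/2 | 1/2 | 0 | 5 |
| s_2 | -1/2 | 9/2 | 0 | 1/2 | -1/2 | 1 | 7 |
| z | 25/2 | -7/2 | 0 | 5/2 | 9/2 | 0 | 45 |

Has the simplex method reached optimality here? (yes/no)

no

The z-row has a negative entry -7/2 in column b, so it is not optimal.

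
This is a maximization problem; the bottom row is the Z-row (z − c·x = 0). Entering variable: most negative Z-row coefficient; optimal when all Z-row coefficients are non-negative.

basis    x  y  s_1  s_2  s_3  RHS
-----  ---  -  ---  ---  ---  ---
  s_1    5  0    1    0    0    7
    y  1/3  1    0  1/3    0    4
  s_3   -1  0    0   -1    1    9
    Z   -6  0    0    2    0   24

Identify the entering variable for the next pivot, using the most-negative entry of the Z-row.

Negative Z-row entries: x: -6.
The most negative is -6 in column x, so x enters.

x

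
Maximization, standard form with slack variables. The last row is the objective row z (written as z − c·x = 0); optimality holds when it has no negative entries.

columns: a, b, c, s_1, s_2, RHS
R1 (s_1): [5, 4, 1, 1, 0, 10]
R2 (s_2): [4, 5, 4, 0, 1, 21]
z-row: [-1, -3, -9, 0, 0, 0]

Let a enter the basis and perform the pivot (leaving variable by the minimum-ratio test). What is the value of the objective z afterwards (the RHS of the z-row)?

Ratio test on column a — row 1: 10/5 = 2; row 2: 21/4 = 21/4. Minimum is 2 at row 1 (s_1 leaves); pivot element 5.
Pivot on row 1; the z-row RHS becomes 0 − (-1)·2 = 2.

2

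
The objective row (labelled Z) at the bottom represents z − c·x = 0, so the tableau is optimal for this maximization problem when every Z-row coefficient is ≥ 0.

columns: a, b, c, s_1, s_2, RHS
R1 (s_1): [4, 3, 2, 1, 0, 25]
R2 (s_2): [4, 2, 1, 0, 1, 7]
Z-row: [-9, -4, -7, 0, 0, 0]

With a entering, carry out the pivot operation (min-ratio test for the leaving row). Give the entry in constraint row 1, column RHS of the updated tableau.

Ratio test on column a — row 1: 25/4 = 25/4; row 2: 7/4 = 7/4. Minimum is 7/4 at row 2 (s_2 leaves); pivot element 4.
Divide row 2 by 4; eliminate column a from the other rows.
Row 1 update in column RHS: 25 − 4·(7/4) = 18.

18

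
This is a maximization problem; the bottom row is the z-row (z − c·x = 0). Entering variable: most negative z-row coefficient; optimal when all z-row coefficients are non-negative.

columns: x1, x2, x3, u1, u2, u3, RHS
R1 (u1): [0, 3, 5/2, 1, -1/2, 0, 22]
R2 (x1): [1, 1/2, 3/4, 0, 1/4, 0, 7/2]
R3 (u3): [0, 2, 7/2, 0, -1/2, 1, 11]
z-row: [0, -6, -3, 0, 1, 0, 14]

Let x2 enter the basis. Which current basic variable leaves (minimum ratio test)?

Column x2 entries and ratios — u1: 22/3 = 22/3; x1: (7/2)/(1/2) = 7; u3: 11/2 = 11/2.
Smallest ratio is 11/2 in the row of u3, so u3 leaves.

u3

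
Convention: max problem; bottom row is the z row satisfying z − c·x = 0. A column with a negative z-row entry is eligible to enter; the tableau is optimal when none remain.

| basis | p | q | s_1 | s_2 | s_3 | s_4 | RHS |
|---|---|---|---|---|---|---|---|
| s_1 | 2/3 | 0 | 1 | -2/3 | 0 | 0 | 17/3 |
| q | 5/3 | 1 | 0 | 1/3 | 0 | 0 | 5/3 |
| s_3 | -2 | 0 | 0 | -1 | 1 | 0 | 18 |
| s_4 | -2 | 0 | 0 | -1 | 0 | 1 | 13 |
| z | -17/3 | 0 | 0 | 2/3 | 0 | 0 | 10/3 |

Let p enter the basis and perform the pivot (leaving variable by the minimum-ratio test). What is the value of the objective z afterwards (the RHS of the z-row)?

9

Ratio test on column p — row 1: (17/3)/(2/3) = 17/2; row 2: (5/3)/(5/3) = 1; row 3: entry -2 ≤ 0; row 4: entry -2 ≤ 0. Minimum is 1 at row 2 (q leaves); pivot element 5/3.
Pivot on row 2; the z-row RHS becomes 10/3 − (-17/3)·1 = 9.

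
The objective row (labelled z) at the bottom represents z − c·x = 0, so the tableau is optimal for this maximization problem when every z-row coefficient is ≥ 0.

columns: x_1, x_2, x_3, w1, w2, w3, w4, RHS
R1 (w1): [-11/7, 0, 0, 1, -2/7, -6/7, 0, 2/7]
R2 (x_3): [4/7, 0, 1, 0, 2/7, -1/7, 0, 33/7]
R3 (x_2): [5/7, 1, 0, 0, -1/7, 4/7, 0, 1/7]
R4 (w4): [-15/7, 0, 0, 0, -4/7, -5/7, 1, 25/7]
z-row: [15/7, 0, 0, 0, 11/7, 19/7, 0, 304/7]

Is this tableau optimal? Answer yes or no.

yes

Every z-row coefficient is ≥ 0, so the tableau is optimal.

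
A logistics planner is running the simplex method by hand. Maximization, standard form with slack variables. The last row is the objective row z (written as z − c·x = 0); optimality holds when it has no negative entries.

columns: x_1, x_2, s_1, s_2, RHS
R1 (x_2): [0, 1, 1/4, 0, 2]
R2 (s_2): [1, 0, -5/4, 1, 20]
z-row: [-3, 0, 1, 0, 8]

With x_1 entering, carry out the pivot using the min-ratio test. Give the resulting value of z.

68

Ratio test on column x_1 — row 1: entry 0 ≤ 0; row 2: 20/1 = 20. Minimum is 20 at row 2 (s_2 leaves); pivot element 1.
Pivot on row 2; the z-row RHS becomes 8 − (-3)·20 = 68.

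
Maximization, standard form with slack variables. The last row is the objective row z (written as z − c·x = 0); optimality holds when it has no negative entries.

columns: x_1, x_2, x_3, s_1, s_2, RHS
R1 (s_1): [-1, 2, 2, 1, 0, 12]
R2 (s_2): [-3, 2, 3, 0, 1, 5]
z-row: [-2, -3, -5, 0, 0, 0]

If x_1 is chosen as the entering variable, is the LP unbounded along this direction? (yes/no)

Every constraint-row entry in column x_1 is ≤ 0, so increasing x_1 is unbounded.

yes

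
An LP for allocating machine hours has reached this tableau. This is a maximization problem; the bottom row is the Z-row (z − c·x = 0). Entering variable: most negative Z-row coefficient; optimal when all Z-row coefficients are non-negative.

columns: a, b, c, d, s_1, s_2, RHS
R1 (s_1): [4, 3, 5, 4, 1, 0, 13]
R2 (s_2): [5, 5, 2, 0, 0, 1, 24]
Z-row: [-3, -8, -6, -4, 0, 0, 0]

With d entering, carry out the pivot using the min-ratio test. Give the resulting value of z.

Ratio test on column d — row 1: 13/4 = 13/4; row 2: entry 0 ≤ 0. Minimum is 13/4 at row 1 (s_1 leaves); pivot element 4.
Pivot on row 1; the Z-row RHS becomes 0 − (-4)·(13/4) = 13.

13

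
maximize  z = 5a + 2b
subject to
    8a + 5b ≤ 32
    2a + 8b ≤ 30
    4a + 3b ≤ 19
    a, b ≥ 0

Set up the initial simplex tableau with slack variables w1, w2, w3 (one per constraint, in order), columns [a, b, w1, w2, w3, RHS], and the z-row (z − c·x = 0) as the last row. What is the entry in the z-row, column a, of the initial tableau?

The z-row carries the negated objective coefficients: the a entry is -5.

-5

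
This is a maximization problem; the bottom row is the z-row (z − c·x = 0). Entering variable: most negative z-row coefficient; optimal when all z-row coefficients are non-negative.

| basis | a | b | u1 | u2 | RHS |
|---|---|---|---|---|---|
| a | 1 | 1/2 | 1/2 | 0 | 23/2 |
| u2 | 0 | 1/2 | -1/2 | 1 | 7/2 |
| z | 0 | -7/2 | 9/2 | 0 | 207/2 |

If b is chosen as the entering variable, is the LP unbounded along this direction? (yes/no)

no

Column b has positive entries in row(s) 1, 2, so the ratio test bounds it — not unbounded.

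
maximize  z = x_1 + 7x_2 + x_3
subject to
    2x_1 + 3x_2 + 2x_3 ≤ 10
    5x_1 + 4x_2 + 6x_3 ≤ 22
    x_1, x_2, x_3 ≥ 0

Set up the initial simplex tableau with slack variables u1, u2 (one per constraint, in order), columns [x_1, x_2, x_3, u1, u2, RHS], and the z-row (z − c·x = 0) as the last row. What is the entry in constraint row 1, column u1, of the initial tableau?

1

Slack u1 belongs to constraint 1; its column is the unit vector e_1, so the entry in row 1 is 1.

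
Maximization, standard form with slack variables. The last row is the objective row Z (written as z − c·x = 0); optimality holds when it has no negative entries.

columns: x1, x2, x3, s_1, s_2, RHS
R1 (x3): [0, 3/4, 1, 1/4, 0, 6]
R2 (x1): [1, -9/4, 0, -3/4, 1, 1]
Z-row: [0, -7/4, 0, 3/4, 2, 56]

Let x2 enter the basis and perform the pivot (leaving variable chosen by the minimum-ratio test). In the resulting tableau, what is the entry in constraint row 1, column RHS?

Ratio test on column x2 — row 1: 6/(3/4) = 8; row 2: entry -9/4 ≤ 0. Minimum is 8 at row 1 (x3 leaves); pivot element 3/4.
Divide row 1 by 3/4; eliminate column x2 from the other rows.
In the new row 1, the RHS entry is the old entry divided by the pivot: 6/(3/4) = 8.

8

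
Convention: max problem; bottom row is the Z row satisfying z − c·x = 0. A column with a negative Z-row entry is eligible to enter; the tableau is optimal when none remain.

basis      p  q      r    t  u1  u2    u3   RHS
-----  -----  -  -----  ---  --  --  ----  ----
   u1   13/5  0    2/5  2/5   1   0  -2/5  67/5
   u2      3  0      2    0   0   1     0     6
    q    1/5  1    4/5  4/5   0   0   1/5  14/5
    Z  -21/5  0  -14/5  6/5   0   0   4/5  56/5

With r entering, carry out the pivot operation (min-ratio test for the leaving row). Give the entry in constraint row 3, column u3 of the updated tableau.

1/5

Ratio test on column r — row 1: (67/5)/(2/5) = 67/2; row 2: 6/2 = 3; row 3: (14/5)/(4/5) = 7/2. Minimum is 3 at row 2 (u2 leaves); pivot element 2.
Divide row 2 by 2; eliminate column r from the other rows.
Row 3 update in column u3: 1/5 − (4/5)·0 = 1/5.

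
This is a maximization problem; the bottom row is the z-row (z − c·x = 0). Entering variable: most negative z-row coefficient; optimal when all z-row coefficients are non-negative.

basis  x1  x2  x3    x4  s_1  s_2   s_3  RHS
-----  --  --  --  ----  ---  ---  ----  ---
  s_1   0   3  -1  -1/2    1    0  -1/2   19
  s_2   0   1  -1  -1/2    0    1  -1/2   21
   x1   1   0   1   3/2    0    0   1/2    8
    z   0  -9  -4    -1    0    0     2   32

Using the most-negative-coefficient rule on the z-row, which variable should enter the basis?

x2

Negative z-row entries: x2: -9, x3: -4, x4: -1.
The most negative is -9 in column x2, so x2 enters.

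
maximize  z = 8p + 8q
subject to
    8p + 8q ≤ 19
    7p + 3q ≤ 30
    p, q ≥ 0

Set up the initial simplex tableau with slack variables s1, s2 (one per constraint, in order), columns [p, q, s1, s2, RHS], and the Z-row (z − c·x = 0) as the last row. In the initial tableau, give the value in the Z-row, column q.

The Z-row carries the negated objective coefficients: the q entry is -8.

-8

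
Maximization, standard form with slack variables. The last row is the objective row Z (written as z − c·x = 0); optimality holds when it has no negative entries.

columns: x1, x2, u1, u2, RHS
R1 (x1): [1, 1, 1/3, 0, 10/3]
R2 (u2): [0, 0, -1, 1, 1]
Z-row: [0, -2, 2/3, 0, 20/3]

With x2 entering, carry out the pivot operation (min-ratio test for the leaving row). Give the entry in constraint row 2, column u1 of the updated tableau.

-1

Ratio test on column x2 — row 1: (10/3)/1 = 10/3; row 2: entry 0 ≤ 0. Minimum is 10/3 at row 1 (x1 leaves); pivot element 1.
Divide row 1 by 1; eliminate column x2 from the other rows.
Row 2 update in column u1: -1 − 0·(1/3) = -1.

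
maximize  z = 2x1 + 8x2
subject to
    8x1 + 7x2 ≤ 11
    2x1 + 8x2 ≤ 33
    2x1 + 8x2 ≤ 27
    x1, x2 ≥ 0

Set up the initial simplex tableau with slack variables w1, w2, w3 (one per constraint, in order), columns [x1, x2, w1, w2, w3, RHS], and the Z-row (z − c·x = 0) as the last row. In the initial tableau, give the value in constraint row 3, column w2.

Slack w2 belongs to constraint 2; its column is the unit vector e_2, so the entry in row 3 is 0.

0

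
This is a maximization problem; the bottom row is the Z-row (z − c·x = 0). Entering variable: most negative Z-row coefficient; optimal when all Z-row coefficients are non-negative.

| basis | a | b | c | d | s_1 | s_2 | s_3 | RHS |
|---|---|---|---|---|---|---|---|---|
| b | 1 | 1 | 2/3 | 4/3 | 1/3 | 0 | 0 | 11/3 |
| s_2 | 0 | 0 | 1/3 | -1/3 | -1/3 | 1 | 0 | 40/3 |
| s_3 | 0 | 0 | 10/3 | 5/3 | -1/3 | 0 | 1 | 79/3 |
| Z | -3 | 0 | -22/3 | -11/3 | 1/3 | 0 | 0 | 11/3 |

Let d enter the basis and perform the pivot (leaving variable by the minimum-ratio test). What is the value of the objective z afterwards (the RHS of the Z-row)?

Ratio test on column d — row 1: (11/3)/(4/3) = 11/4; row 2: entry -1/3 ≤ 0; row 3: (79/3)/(5/3) = 79/5. Minimum is 11/4 at row 1 (b leaves); pivot element 4/3.
Pivot on row 1; the Z-row RHS becomes 11/3 − (-11/3)·(11/4) = 55/4.

55/4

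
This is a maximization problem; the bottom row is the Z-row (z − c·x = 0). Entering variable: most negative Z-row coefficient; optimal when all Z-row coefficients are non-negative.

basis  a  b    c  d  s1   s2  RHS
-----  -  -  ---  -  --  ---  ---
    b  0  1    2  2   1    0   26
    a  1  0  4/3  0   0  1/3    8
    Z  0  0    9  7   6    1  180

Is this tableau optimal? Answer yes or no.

yes

Every Z-row coefficient is ≥ 0, so the tableau is optimal.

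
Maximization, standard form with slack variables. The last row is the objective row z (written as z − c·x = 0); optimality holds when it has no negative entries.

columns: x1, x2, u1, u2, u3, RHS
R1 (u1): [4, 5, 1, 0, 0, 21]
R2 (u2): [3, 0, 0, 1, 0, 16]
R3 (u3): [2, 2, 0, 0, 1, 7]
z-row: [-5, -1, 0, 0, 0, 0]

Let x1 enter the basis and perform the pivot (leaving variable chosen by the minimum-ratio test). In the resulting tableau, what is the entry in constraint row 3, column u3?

1/2

Ratio test on column x1 — row 1: 21/4 = 21/4; row 2: 16/3 = 16/3; row 3: 7/2 = 7/2. Minimum is 7/2 at row 3 (u3 leaves); pivot element 2.
Divide row 3 by 2; eliminate column x1 from the other rows.
In the new row 3, the u3 entry is the old entry divided by the pivot: 1/2 = 1/2.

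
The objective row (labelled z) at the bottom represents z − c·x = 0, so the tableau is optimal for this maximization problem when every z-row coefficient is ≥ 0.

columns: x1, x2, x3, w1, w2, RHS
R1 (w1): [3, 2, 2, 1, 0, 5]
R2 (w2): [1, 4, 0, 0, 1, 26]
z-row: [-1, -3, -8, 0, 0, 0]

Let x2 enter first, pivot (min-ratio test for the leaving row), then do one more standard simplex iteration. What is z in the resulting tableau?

Ratio test on column x2 — row 1: 5/2 = 5/2; row 2: 26/4 = 13/2. Minimum is 5/2 at row 1 (w1 leaves); pivot element 2.
Pivot on row 1; the z-row RHS becomes 0 − (-3)·(5/2) = 15/2.
Next entering variable (most negative z-row entry -5): x3.
Ratio test on column x3 — row 1: (5/2)/1 = 5/2; row 2: entry -4 ≤ 0. Minimum is 5/2 at row 1 (x2 leaves); pivot element 1.
After the second pivot the z-row RHS is 15/2 − (-5)·(5/2) = 20.

20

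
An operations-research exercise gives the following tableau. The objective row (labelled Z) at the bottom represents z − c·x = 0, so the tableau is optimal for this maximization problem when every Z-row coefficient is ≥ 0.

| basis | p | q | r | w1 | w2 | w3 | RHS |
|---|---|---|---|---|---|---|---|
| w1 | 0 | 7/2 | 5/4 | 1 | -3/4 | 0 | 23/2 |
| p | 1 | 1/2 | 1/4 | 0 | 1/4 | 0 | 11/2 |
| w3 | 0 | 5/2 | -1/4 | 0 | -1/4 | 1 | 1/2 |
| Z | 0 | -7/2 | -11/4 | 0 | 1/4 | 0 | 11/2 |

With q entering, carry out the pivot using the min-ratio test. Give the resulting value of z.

Ratio test on column q — row 1: (23/2)/(7/2) = 23/7; row 2: (11/2)/(1/2) = 11; row 3: (1/2)/(5/2) = 1/5. Minimum is 1/5 at row 3 (w3 leaves); pivot element 5/2.
Pivot on row 3; the Z-row RHS becomes 11/2 − (-7/2)·(1/5) = 31/5.

31/5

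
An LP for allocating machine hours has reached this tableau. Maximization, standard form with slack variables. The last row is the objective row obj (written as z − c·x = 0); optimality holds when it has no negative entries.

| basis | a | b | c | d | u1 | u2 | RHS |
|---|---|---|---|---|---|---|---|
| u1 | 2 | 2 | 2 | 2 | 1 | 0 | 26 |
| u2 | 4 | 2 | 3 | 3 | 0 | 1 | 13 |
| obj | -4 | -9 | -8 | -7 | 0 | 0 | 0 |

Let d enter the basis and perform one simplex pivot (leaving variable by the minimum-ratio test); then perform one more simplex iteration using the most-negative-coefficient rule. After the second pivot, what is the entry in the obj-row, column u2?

9/2

Ratio test on column d — row 1: 26/2 = 13; row 2: 13/3 = 13/3. Minimum is 13/3 at row 2 (u2 leaves); pivot element 3.
Divide row 2 by 3; eliminate column d from the other rows.
Second iteration: most negative obj-row entry is -13/3 in column b, so b enters.
Ratio test on column b — row 1: (52/3)/(2/3) = 26; row 2: (13/3)/(2/3) = 13/2. Minimum is 13/2 at row 2 (d leaves); pivot element 2/3.
Divide row 2 by 2/3; eliminate column b from the other rows.
After both pivots, the entry at the obj-row, column u2 is 9/2.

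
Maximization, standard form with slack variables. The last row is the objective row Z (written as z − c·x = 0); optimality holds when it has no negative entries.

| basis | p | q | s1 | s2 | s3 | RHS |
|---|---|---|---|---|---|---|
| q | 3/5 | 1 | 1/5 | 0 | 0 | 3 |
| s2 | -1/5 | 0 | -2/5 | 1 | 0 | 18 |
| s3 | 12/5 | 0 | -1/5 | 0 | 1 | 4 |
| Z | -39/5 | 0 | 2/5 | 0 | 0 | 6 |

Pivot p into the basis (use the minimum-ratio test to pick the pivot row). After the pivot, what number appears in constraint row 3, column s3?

5/12

Ratio test on column p — row 1: 3/(3/5) = 5; row 2: entry -1/5 ≤ 0; row 3: 4/(12/5) = 5/3. Minimum is 5/3 at row 3 (s3 leaves); pivot element 12/5.
Divide row 3 by 12/5; eliminate column p from the other rows.
In the new row 3, the s3 entry is the old entry divided by the pivot: 1/(12/5) = 5/12.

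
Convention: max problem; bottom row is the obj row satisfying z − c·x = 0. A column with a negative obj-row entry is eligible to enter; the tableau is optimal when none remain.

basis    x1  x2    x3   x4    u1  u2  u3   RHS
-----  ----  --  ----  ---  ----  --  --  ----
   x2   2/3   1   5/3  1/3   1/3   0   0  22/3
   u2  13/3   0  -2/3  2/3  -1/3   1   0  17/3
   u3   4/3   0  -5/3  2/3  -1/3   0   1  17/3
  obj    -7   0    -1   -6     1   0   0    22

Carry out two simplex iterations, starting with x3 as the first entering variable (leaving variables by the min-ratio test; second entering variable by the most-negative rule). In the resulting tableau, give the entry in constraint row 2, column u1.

Ratio test on column x3 — row 1: (22/3)/(5/3) = 22/5; row 2: entry -2/3 ≤ 0; row 3: entry -5/3 ≤ 0. Minimum is 22/5 at row 1 (x2 leaves); pivot element 5/3.
Divide row 1 by 5/3; eliminate column x3 from the other rows.
Second iteration: most negative obj-row entry is -33/5 in column x1, so x1 enters.
Ratio test on column x1 — row 1: (22/5)/(2/5) = 11; row 2: (43/5)/(23/5) = 43/23; row 3: 13/2 = 13/2. Minimum is 43/23 at row 2 (u2 leaves); pivot element 23/5.
Divide row 2 by 23/5; eliminate column x1 from the other rows.
After both pivots, the entry at constraint row 2, column u1 is -1/23.

-1/23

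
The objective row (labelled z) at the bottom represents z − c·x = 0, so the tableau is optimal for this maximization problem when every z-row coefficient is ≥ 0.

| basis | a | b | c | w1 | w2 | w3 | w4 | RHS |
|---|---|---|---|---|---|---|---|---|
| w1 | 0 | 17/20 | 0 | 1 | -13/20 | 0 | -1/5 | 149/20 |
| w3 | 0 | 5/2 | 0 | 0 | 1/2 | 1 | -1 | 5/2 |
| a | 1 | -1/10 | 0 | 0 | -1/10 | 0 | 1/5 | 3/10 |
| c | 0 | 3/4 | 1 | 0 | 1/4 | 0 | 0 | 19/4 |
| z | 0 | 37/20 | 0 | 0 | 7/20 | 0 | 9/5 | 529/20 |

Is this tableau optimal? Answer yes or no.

yes

Every z-row coefficient is ≥ 0, so the tableau is optimal.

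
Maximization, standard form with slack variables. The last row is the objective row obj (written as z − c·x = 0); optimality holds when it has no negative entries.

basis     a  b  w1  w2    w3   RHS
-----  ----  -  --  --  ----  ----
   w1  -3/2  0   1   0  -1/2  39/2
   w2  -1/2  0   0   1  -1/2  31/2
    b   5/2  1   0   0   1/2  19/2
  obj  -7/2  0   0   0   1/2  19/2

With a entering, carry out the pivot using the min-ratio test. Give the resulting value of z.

114/5

Ratio test on column a — row 1: entry -3/2 ≤ 0; row 2: entry -1/2 ≤ 0; row 3: (19/2)/(5/2) = 19/5. Minimum is 19/5 at row 3 (b leaves); pivot element 5/2.
Pivot on row 3; the obj-row RHS becomes 19/2 − (-7/2)·(19/5) = 114/5.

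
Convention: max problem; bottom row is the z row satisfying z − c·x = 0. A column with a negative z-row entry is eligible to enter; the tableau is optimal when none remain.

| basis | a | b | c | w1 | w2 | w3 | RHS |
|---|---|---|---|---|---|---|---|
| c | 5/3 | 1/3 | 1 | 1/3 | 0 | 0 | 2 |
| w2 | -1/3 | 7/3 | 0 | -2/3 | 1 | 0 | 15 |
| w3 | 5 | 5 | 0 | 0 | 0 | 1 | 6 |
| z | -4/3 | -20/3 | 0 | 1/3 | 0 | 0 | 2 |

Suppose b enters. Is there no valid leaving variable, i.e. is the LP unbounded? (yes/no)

Column b has positive entries in row(s) 1, 2, 3, so the ratio test bounds it — not unbounded.

no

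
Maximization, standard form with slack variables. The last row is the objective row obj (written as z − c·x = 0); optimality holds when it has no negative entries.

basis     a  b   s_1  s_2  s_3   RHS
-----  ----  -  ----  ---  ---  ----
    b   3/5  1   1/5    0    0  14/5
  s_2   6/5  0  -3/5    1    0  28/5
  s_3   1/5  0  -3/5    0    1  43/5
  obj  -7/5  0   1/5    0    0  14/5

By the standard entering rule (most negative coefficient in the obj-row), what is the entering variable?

a

Negative obj-row entries: a: -7/5.
The most negative is -7/5 in column a, so a enters.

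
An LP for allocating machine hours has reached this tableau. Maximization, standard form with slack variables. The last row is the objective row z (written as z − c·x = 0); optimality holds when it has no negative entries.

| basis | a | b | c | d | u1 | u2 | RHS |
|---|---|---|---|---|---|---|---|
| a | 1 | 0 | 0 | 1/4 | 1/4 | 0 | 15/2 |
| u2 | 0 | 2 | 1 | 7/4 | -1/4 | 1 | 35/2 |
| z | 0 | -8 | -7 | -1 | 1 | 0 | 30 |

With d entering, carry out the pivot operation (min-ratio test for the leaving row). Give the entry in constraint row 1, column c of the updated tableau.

Ratio test on column d — row 1: (15/2)/(1/4) = 30; row 2: (35/2)/(7/4) = 10. Minimum is 10 at row 2 (u2 leaves); pivot element 7/4.
Divide row 2 by 7/4; eliminate column d from the other rows.
Row 1 update in column c: 0 − (1/4)·(4/7) = -1/7.

-1/7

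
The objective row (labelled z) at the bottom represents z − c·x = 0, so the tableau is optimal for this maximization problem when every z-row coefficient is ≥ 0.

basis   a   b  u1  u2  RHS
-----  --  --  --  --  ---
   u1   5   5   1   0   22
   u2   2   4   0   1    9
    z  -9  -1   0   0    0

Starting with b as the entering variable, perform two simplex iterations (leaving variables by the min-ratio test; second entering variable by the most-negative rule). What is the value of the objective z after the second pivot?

194/5

Ratio test on column b — row 1: 22/5 = 22/5; row 2: 9/4 = 9/4. Minimum is 9/4 at row 2 (u2 leaves); pivot element 4.
Pivot on row 2; the z-row RHS becomes 0 − (-1)·(9/4) = 9/4.
Next entering variable (most negative z-row entry -17/2): a.
Ratio test on column a — row 1: (43/4)/(5/2) = 43/10; row 2: (9/4)/(1/2) = 9/2. Minimum is 43/10 at row 1 (u1 leaves); pivot element 5/2.
After the second pivot the z-row RHS is 9/4 − (-17/2)·(43/10) = 194/5.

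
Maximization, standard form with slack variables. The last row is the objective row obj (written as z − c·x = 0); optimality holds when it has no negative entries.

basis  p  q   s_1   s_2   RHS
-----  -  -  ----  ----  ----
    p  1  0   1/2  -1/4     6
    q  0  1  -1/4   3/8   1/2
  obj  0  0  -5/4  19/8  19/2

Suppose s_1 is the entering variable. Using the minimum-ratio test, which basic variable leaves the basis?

p

Column s_1 entries and ratios — p: 6/(1/2) = 12; q: -1/4 ≤ 0, skip.
Smallest ratio is 12 in the row of p, so p leaves.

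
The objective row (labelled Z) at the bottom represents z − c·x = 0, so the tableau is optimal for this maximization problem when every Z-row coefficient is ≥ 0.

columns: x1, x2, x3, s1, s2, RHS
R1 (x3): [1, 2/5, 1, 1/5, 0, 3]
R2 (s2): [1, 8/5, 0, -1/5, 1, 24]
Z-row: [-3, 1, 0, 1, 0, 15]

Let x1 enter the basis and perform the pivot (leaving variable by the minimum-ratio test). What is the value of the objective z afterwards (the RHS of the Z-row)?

Ratio test on column x1 — row 1: 3/1 = 3; row 2: 24/1 = 24. Minimum is 3 at row 1 (x3 leaves); pivot element 1.
Pivot on row 1; the Z-row RHS becomes 15 − (-3)·3 = 24.

24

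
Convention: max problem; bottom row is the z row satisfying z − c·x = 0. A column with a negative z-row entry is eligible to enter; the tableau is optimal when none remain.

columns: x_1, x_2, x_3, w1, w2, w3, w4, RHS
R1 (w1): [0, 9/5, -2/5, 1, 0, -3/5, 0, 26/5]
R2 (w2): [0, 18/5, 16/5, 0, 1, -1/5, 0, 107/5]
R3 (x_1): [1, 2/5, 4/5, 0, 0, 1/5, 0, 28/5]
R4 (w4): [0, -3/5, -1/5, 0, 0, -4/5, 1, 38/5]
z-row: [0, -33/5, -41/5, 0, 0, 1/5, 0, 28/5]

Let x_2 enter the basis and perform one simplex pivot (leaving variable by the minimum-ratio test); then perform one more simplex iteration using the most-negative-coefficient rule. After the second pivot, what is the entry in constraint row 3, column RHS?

2

Ratio test on column x_2 — row 1: (26/5)/(9/5) = 26/9; row 2: (107/5)/(18/5) = 107/18; row 3: (28/5)/(2/5) = 14; row 4: entry -3/5 ≤ 0. Minimum is 26/9 at row 1 (w1 leaves); pivot element 9/5.
Divide row 1 by 9/5; eliminate column x_2 from the other rows.
Second iteration: most negative z-row entry is -29/3 in column x_3, so x_3 enters.
Ratio test on column x_3 — row 1: entry -2/9 ≤ 0; row 2: 11/4 = 11/4; row 3: (40/9)/(8/9) = 5; row 4: entry -1/3 ≤ 0. Minimum is 11/4 at row 2 (w2 leaves); pivot element 4.
Divide row 2 by 4; eliminate column x_3 from the other rows.
After both pivots, the entry at constraint row 3, column RHS is 2.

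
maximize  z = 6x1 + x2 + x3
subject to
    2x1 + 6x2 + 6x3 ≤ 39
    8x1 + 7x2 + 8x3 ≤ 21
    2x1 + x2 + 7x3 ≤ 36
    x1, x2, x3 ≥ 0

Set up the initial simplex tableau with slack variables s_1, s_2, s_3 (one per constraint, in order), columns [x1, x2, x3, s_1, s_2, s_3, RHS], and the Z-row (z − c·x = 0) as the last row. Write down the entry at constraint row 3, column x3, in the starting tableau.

7

Constraint 3 has coefficient 7 on x3.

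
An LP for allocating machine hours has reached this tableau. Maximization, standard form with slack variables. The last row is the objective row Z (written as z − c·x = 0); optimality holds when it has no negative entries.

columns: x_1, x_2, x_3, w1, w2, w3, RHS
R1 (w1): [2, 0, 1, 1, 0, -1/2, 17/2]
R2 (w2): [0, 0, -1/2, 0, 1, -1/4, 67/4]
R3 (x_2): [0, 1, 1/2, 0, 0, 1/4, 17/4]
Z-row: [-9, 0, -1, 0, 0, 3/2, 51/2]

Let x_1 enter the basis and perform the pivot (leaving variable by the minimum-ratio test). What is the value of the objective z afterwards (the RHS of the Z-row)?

255/4

Ratio test on column x_1 — row 1: (17/2)/2 = 17/4; row 2: entry 0 ≤ 0; row 3: entry 0 ≤ 0. Minimum is 17/4 at row 1 (w1 leaves); pivot element 2.
Pivot on row 1; the Z-row RHS becomes 51/2 − (-9)·(17/4) = 255/4.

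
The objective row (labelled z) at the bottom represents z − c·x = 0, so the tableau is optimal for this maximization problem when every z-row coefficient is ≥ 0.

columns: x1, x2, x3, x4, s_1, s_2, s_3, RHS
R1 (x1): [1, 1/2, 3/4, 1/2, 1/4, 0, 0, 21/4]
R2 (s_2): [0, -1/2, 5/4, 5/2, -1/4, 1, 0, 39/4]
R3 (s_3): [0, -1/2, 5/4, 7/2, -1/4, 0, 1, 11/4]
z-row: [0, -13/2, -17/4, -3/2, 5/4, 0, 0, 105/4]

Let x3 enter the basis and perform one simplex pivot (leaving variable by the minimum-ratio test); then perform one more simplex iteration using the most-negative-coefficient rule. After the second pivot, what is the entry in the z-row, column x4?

Ratio test on column x3 — row 1: (21/4)/(3/4) = 7; row 2: (39/4)/(5/4) = 39/5; row 3: (11/4)/(5/4) = 11/5. Minimum is 11/5 at row 3 (s_3 leaves); pivot element 5/4.
Divide row 3 by 5/4; eliminate column x3 from the other rows.
Second iteration: most negative z-row entry is -41/5 in column x2, so x2 enters.
Ratio test on column x2 — row 1: (18/5)/(4/5) = 9/2; row 2: entry 0 ≤ 0; row 3: entry -2/5 ≤ 0. Minimum is 9/2 at row 1 (x1 leaves); pivot element 4/5.
Divide row 1 by 4/5; eliminate column x2 from the other rows.
After both pivots, the entry at the z-row, column x4 is -6.

-6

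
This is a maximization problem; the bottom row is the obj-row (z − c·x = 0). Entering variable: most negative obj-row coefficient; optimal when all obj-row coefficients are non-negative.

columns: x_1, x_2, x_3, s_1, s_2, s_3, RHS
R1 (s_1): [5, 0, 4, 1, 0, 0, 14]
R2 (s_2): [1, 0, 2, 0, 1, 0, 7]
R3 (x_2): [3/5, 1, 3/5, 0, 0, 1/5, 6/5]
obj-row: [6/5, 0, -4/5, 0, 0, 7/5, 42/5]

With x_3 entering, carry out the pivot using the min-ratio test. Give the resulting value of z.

Ratio test on column x_3 — row 1: 14/4 = 7/2; row 2: 7/2 = 7/2; row 3: (6/5)/(3/5) = 2. Minimum is 2 at row 3 (x_2 leaves); pivot element 3/5.
Pivot on row 3; the obj-row RHS becomes 42/5 − (-4/5)·2 = 10.

10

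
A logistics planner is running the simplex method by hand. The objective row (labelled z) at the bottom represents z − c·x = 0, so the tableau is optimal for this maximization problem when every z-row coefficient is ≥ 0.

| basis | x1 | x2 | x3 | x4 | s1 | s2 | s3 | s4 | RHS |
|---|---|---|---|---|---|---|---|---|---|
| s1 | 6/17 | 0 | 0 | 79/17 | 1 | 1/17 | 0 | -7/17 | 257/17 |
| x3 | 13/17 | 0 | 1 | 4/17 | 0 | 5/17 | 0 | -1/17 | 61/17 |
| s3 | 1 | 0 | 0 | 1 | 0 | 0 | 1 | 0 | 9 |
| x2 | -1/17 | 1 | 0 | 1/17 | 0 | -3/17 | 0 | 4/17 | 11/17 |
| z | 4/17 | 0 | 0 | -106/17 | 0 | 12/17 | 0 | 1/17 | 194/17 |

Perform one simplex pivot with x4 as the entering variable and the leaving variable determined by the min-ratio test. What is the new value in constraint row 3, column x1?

73/79

Ratio test on column x4 — row 1: (257/17)/(79/17) = 257/79; row 2: (61/17)/(4/17) = 61/4; row 3: 9/1 = 9; row 4: (11/17)/(1/17) = 11. Minimum is 257/79 at row 1 (s1 leaves); pivot element 79/17.
Divide row 1 by 79/17; eliminate column x4 from the other rows.
Row 3 update in column x1: 1 − 1·(6/79) = 73/79.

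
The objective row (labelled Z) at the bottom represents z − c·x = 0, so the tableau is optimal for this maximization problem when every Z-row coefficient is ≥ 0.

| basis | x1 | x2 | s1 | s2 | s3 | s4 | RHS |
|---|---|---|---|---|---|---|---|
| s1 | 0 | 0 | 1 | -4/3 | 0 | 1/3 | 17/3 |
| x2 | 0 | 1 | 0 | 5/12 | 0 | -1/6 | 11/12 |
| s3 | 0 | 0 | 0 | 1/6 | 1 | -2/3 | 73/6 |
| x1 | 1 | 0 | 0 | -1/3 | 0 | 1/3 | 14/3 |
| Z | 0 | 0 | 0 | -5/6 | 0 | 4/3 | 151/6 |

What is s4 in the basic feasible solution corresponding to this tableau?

0

s4 is not in the basis, so in the current basic feasible solution s4 = 0.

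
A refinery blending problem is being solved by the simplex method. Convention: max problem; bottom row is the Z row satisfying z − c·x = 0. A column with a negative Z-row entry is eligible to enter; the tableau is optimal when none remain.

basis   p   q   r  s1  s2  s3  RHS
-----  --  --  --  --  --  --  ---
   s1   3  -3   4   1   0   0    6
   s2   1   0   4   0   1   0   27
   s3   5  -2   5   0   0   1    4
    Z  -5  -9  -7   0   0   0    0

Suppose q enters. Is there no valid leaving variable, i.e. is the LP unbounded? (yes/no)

yes

Every constraint-row entry in column q is ≤ 0, so increasing q is unbounded.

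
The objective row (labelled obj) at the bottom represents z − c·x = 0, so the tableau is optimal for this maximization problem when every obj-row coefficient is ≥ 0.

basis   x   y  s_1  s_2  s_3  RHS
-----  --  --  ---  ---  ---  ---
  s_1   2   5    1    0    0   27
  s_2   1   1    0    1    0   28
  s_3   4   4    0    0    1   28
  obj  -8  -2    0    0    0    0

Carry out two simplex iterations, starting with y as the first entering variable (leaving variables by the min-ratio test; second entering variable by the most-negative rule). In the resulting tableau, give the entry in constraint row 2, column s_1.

Ratio test on column y — row 1: 27/5 = 27/5; row 2: 28/1 = 28; row 3: 28/4 = 7. Minimum is 27/5 at row 1 (s_1 leaves); pivot element 5.
Divide row 1 by 5; eliminate column y from the other rows.
Second iteration: most negative obj-row entry is -36/5 in column x, so x enters.
Ratio test on column x — row 1: (27/5)/(2/5) = 27/2; row 2: (113/5)/(3/5) = 113/3; row 3: (32/5)/(12/5) = 8/3. Minimum is 8/3 at row 3 (s_3 leaves); pivot element 12/5.
Divide row 3 by 12/5; eliminate column x from the other rows.
After both pivots, the entry at constraint row 2, column s_1 is 0.

0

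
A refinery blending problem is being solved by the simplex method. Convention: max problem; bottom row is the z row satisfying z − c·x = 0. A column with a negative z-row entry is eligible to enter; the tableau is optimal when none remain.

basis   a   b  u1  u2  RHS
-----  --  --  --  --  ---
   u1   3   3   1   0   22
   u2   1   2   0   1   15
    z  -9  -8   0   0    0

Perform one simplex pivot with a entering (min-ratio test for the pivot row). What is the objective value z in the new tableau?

Ratio test on column a — row 1: 22/3 = 22/3; row 2: 15/1 = 15. Minimum is 22/3 at row 1 (u1 leaves); pivot element 3.
Pivot on row 1; the z-row RHS becomes 0 − (-9)·(22/3) = 66.

66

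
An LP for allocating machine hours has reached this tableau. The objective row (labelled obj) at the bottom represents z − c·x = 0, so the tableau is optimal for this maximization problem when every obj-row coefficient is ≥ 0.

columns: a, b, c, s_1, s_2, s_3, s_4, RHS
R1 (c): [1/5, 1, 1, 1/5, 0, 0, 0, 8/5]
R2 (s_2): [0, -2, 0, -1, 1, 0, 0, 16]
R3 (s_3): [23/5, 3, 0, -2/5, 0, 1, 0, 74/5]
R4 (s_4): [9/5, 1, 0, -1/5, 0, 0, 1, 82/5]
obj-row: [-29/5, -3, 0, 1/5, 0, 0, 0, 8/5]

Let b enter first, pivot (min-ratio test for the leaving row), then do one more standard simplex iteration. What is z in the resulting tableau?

97/5

Ratio test on column b — row 1: (8/5)/1 = 8/5; row 2: entry -2 ≤ 0; row 3: (74/5)/3 = 74/15; row 4: (82/5)/1 = 82/5. Minimum is 8/5 at row 1 (c leaves); pivot element 1.
Pivot on row 1; the obj-row RHS becomes 8/5 − (-3)·(8/5) = 32/5.
Next entering variable (most negative obj-row entry -26/5): a.
Ratio test on column a — row 1: (8/5)/(1/5) = 8; row 2: (96/5)/(2/5) = 48; row 3: 10/4 = 5/2; row 4: (74/5)/(8/5) = 37/4. Minimum is 5/2 at row 3 (s_3 leaves); pivot element 4.
After the second pivot the obj-row RHS is 32/5 − (-26/5)·(5/2) = 97/5.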